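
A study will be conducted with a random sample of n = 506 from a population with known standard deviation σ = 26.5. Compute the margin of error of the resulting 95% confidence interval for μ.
Margin of error = 2.31

Margin of error = z* · σ/√n
= 1.960 · 26.5/√506
= 1.960 · 26.5/22.4944
= 2.31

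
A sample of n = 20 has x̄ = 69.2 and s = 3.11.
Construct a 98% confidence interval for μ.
(67.43, 70.97)

t-interval (σ unknown):
df = n - 1 = 19
t* = 2.539 for 98% confidence

Margin of error = t* · s/√n = 2.539 · 3.11/√20 = 1.77

CI: (67.43, 70.97)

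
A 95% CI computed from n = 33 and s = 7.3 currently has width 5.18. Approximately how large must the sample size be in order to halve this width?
n ≈ 132

CI width ∝ 1/√n
To reduce width by factor 2, need √n to grow by 2 → need 2² = 4 times as many samples.

Current: n = 33, width = 5.18
New: n = 132, width ≈ 2.51

Width reduced by factor of 5.18/2.51 = 2.06.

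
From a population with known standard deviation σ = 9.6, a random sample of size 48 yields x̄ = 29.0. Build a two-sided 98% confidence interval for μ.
(25.78, 32.22)

z-interval (σ known):
z* = 2.326 for 98% confidence

Margin of error = z* · σ/√n = 2.326 · 9.6/√48 = 3.22

CI: (29.0 - 3.22, 29.0 + 3.22) = (25.78, 32.22)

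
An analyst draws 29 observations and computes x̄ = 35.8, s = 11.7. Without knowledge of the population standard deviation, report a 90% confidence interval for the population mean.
(32.10, 39.50)

t-interval (σ unknown):
df = n - 1 = 28
t* = 1.701 for 90% confidence

Margin of error = t* · s/√n = 1.701 · 11.7/√29 = 3.70

CI: (32.10, 39.50)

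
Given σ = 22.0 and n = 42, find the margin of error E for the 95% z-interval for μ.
Margin of error = 6.65

Margin of error = z* · σ/√n
= 1.960 · 22.0/√42
= 1.960 · 22.0/6.4807
= 6.65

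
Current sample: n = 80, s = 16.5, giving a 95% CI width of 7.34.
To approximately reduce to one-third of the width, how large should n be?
n ≈ 720

CI width ∝ 1/√n
To reduce width by factor 3, need √n to grow by 3 → need 3² = 9 times as many samples.

Current: n = 80, width = 7.34
New: n = 720, width ≈ 2.41

Width reduced by factor of 7.34/2.41 = 3.05.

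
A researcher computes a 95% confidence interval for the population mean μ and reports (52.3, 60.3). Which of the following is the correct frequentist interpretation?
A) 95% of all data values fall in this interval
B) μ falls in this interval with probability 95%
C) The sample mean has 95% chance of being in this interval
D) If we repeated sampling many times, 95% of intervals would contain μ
D

A) Wrong — a CI is about the parameter μ, not individual data values.
B) Wrong — μ is fixed; the randomness lives in the interval, not in μ.
C) Wrong — x̄ is observed and sits in the interval by construction.
D) Correct — this is the frequentist long-run coverage interpretation.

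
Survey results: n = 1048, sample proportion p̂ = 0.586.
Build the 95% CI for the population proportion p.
(0.556, 0.616)

Proportion CI:
SE = √(p̂(1-p̂)/n) = √(0.586 · 0.414 / 1048) = 0.01521

z* = 1.960
Margin = z* · SE = 1.960 · 0.01521 = 0.0298

CI: 0.586 ± 0.0298 = (0.556, 0.616)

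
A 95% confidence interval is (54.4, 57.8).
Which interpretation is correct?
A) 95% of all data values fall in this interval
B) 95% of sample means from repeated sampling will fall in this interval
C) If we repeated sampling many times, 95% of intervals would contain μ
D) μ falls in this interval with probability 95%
C

A) Wrong — a CI is about the parameter μ, not individual data values.
B) Wrong — coverage applies to intervals containing μ, not to future x̄ values.
C) Correct — this is the frequentist long-run coverage interpretation.
D) Wrong — μ is fixed; the randomness lives in the interval, not in μ.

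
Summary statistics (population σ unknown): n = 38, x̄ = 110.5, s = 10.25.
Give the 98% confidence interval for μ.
(106.46, 114.54)

t-interval (σ unknown):
df = n - 1 = 37
t* = 2.431 for 98% confidence

Margin of error = t* · s/√n = 2.431 · 10.25/√38 = 4.04

CI: (106.46, 114.54)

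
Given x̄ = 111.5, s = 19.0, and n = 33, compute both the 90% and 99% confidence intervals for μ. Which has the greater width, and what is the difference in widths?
99% CI is wider by 6.90

df = 32
90% CI: t* = 1.694, (105.90, 117.10), width = 2 · t* · s/√n = 11.21
99% CI: t* = 2.738, (102.44, 120.56), width = 2 · t* · s/√n = 18.11

The 99% CI is wider by 18.11 - 11.21 = 6.90.
Higher confidence requires a wider interval.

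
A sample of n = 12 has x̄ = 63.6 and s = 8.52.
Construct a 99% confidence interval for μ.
(55.96, 71.24)

t-interval (σ unknown):
df = n - 1 = 11
t* = 3.106 for 99% confidence

Margin of error = t* · s/√n = 3.106 · 8.52/√12 = 7.64

CI: (55.96, 71.24)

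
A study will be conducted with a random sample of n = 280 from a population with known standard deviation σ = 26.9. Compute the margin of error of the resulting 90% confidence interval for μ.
Margin of error = 2.64

Margin of error = z* · σ/√n
= 1.645 · 26.9/√280
= 1.645 · 26.9/16.7332
= 2.64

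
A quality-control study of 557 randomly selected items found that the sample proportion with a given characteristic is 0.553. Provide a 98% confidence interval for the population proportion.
(0.504, 0.602)

Proportion CI:
SE = √(p̂(1-p̂)/n) = √(0.553 · 0.447 / 557) = 0.02107

z* = 2.326
Margin = z* · SE = 2.326 · 0.02107 = 0.0490

CI: 0.553 ± 0.0490 = (0.504, 0.602)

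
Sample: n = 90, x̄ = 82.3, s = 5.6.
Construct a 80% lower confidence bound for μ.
μ ≥ 81.80

Lower bound (one-sided):
t* = 0.846 (one-sided for 80%)
Lower bound = x̄ - t* · s/√n = 82.3 - 0.846 · 5.6/√90 = 81.80

We are 80% confident that μ ≥ 81.80.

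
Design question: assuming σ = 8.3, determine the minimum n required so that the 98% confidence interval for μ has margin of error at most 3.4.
n ≥ 33

For margin E ≤ 3.4:
n ≥ (z* · σ / E)²
n ≥ (2.326 · 8.3 / 3.4)²
n ≥ 32.24

Minimum n = 33 (rounding up)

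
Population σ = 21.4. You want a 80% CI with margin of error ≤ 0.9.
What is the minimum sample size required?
n ≥ 930

For margin E ≤ 0.9:
n ≥ (z* · σ / E)²
n ≥ (1.282 · 21.4 / 0.9)²
n ≥ 929.22

Minimum n = 930 (rounding up)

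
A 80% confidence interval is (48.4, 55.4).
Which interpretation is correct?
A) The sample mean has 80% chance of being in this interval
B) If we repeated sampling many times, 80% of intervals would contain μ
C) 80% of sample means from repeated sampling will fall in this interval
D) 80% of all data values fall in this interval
B

A) Wrong — x̄ is observed and sits in the interval by construction.
B) Correct — this is the frequentist long-run coverage interpretation.
C) Wrong — coverage applies to intervals containing μ, not to future x̄ values.
D) Wrong — a CI is about the parameter μ, not individual data values.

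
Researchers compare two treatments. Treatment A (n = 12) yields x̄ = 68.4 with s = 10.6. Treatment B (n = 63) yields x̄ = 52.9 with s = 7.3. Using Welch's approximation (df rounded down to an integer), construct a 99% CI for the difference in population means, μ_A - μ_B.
(5.88, 25.12)

Difference: x̄₁ - x̄₂ = 15.50
SE = √(s₁²/n₁ + s₂²/n₂) = √(10.6²/12 + 7.3²/63) = 3.1952
df = 13.06 → 13 (Welch–Satterthwaite, rounded down)
t* = 3.012

CI: 15.50 ± 3.012 · 3.1952 = 15.50 ± 9.62 = (5.88, 25.12)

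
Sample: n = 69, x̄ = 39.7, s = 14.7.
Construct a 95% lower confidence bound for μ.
μ ≥ 36.75

Lower bound (one-sided):
t* = 1.668 (one-sided for 95%)
Lower bound = x̄ - t* · s/√n = 39.7 - 1.668 · 14.7/√69 = 36.75

We are 95% confident that μ ≥ 36.75.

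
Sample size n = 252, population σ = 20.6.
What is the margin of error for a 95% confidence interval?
Margin of error = 2.54

Margin of error = z* · σ/√n
= 1.960 · 20.6/√252
= 1.960 · 20.6/15.8745
= 2.54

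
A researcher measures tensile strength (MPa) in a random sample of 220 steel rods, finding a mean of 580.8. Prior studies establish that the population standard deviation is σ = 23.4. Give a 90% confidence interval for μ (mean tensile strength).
(578.20, 583.40)

z-interval (σ known):
z* = 1.645 for 90% confidence

Margin of error = z* · σ/√n = 1.645 · 23.4/√220 = 2.60

CI: (580.8 - 2.60, 580.8 + 2.60) = (578.20, 583.40)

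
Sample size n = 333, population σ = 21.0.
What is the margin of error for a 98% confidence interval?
Margin of error = 2.68

Margin of error = z* · σ/√n
= 2.326 · 21.0/√333
= 2.326 · 21.0/18.2483
= 2.68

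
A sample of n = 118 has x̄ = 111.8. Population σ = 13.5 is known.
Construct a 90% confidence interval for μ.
(109.76, 113.84)

z-interval (σ known):
z* = 1.645 for 90% confidence

Margin of error = z* · σ/√n = 1.645 · 13.5/√118 = 2.04

CI: (111.8 - 2.04, 111.8 + 2.04) = (109.76, 113.84)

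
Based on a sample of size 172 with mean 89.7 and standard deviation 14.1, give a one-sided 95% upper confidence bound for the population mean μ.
μ ≤ 91.48

Upper bound (one-sided):
t* = 1.654 (one-sided for 95%)
Upper bound = x̄ + t* · s/√n = 89.7 + 1.654 · 14.1/√172 = 91.48

We are 95% confident that μ ≤ 91.48.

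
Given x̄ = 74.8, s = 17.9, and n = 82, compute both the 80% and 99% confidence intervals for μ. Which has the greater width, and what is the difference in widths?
99% CI is wider by 5.32

df = 81
80% CI: t* = 1.292, (72.25, 77.35), width = 2 · t* · s/√n = 5.11
99% CI: t* = 2.638, (69.59, 80.01), width = 2 · t* · s/√n = 10.43

The 99% CI is wider by 10.43 - 5.11 = 5.32.
Higher confidence requires a wider interval.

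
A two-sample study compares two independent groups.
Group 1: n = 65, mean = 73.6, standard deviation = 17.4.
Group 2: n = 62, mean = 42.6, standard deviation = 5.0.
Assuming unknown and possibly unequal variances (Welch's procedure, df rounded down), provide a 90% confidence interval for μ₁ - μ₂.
(27.25, 34.75)

Difference: x̄₁ - x̄₂ = 31.00
SE = √(s₁²/n₁ + s₂²/n₂) = √(17.4²/65 + 5.0²/62) = 2.2497
df = 74.97 → 74 (Welch–Satterthwaite, rounded down)
t* = 1.666

CI: 31.00 ± 1.666 · 2.2497 = 31.00 ± 3.75 = (27.25, 34.75)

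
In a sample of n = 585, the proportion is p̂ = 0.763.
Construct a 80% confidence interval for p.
(0.740, 0.786)

Proportion CI:
SE = √(p̂(1-p̂)/n) = √(0.763 · 0.237 / 585) = 0.01758

z* = 1.282
Margin = z* · SE = 1.282 · 0.01758 = 0.0225

CI: 0.763 ± 0.0225 = (0.740, 0.786)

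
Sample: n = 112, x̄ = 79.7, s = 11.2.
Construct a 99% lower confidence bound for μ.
μ ≥ 77.20

Lower bound (one-sided):
t* = 2.360 (one-sided for 99%)
Lower bound = x̄ - t* · s/√n = 79.7 - 2.360 · 11.2/√112 = 77.20

We are 99% confident that μ ≥ 77.20.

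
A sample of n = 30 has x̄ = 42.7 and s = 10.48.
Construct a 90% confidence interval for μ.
(39.45, 45.95)

t-interval (σ unknown):
df = n - 1 = 29
t* = 1.699 for 90% confidence

Margin of error = t* · s/√n = 1.699 · 10.48/√30 = 3.25

CI: (39.45, 45.95)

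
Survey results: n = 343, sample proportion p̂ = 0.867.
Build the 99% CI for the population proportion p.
(0.820, 0.914)

Proportion CI:
SE = √(p̂(1-p̂)/n) = √(0.867 · 0.133 / 343) = 0.01834

z* = 2.576
Margin = z* · SE = 2.576 · 0.01834 = 0.0472

CI: 0.867 ± 0.0472 = (0.820, 0.914)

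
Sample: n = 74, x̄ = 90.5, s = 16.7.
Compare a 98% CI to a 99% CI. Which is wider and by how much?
99% CI is wider by 1.03

df = 73
98% CI: t* = 2.379, (85.88, 95.12), width = 2 · t* · s/√n = 9.24
99% CI: t* = 2.645, (85.37, 95.63), width = 2 · t* · s/√n = 10.27

The 99% CI is wider by 10.27 - 9.24 = 1.03.
Higher confidence requires a wider interval.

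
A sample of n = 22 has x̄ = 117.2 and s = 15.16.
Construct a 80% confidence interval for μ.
(112.92, 121.48)

t-interval (σ unknown):
df = n - 1 = 21
t* = 1.323 for 80% confidence

Margin of error = t* · s/√n = 1.323 · 15.16/√22 = 4.28

CI: (112.92, 121.48)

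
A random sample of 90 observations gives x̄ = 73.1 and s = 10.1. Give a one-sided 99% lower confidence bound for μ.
μ ≥ 70.58

Lower bound (one-sided):
t* = 2.369 (one-sided for 99%)
Lower bound = x̄ - t* · s/√n = 73.1 - 2.369 · 10.1/√90 = 70.58

We are 99% confident that μ ≥ 70.58.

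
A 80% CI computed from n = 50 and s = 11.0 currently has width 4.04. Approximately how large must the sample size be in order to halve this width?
n ≈ 200

CI width ∝ 1/√n
To reduce width by factor 2, need √n to grow by 2 → need 2² = 4 times as many samples.

Current: n = 50, width = 4.04
New: n = 200, width ≈ 2.00

Width reduced by factor of 4.04/2.00 = 2.02.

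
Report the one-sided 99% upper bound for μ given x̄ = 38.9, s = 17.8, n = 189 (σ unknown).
μ ≤ 41.94

Upper bound (one-sided):
t* = 2.346 (one-sided for 99%)
Upper bound = x̄ + t* · s/√n = 38.9 + 2.346 · 17.8/√189 = 41.94

We are 99% confident that μ ≤ 41.94.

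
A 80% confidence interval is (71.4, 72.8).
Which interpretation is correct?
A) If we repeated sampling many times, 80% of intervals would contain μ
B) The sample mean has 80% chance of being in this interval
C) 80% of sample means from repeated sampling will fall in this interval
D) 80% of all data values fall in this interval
A

A) Correct — this is the frequentist long-run coverage interpretation.
B) Wrong — x̄ is observed and sits in the interval by construction.
C) Wrong — coverage applies to intervals containing μ, not to future x̄ values.
D) Wrong — a CI is about the parameter μ, not individual data values.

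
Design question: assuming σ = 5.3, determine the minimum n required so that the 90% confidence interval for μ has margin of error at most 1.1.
n ≥ 63

For margin E ≤ 1.1:
n ≥ (z* · σ / E)²
n ≥ (1.645 · 5.3 / 1.1)²
n ≥ 62.82

Minimum n = 63 (rounding up)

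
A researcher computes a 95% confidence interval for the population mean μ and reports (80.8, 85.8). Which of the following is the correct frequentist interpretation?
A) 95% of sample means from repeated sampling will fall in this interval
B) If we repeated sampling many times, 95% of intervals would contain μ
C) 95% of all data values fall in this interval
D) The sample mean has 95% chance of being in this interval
B

A) Wrong — coverage applies to intervals containing μ, not to future x̄ values.
B) Correct — this is the frequentist long-run coverage interpretation.
C) Wrong — a CI is about the parameter μ, not individual data values.
D) Wrong — x̄ is observed and sits in the interval by construction.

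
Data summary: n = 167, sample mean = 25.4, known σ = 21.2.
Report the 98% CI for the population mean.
(21.58, 29.22)

z-interval (σ known):
z* = 2.326 for 98% confidence

Margin of error = z* · σ/√n = 2.326 · 21.2/√167 = 3.82

CI: (25.4 - 3.82, 25.4 + 3.82) = (21.58, 29.22)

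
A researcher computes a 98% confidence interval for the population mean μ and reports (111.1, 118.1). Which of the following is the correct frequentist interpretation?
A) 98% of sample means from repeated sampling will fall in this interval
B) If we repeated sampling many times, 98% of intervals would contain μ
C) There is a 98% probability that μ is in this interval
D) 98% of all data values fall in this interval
B

A) Wrong — coverage applies to intervals containing μ, not to future x̄ values.
B) Correct — this is the frequentist long-run coverage interpretation.
C) Wrong — μ is fixed; the randomness lives in the interval, not in μ.
D) Wrong — a CI is about the parameter μ, not individual data values.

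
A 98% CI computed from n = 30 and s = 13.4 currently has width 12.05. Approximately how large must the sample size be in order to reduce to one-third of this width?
n ≈ 270

CI width ∝ 1/√n
To reduce width by factor 3, need √n to grow by 3 → need 3² = 9 times as many samples.

Current: n = 30, width = 12.05
New: n = 270, width ≈ 3.82

Width reduced by factor of 12.05/3.82 = 3.15.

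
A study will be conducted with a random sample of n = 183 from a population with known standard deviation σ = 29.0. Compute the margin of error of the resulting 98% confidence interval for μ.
Margin of error = 4.99

Margin of error = z* · σ/√n
= 2.326 · 29.0/√183
= 2.326 · 29.0/13.5277
= 4.99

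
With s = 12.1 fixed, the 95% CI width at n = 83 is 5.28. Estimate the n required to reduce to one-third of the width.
n ≈ 747

CI width ∝ 1/√n
To reduce width by factor 3, need √n to grow by 3 → need 3² = 9 times as many samples.

Current: n = 83, width = 5.28
New: n = 747, width ≈ 1.74

Width reduced by factor of 5.28/1.74 = 3.03.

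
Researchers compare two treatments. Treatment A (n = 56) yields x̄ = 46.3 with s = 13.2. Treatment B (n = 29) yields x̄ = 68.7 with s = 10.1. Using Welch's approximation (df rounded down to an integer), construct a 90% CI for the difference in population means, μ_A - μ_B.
(-26.69, -18.11)

Difference: x̄₁ - x̄₂ = -22.40
SE = √(s₁²/n₁ + s₂²/n₂) = √(13.2²/56 + 10.1²/29) = 2.5747
df = 71.12 → 71 (Welch–Satterthwaite, rounded down)
t* = 1.667

CI: -22.40 ± 1.667 · 2.5747 = -22.40 ± 4.29 = (-26.69, -18.11)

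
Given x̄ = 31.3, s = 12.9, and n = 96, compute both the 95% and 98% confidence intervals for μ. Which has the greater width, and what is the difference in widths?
98% CI is wider by 1.00

df = 95
95% CI: t* = 1.985, (28.69, 33.91), width = 2 · t* · s/√n = 5.23
98% CI: t* = 2.366, (28.18, 34.42), width = 2 · t* · s/√n = 6.23

The 98% CI is wider by 6.23 - 5.23 = 1.00.
Higher confidence requires a wider interval.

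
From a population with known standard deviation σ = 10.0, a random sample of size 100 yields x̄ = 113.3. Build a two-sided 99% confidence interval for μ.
(110.72, 115.88)

z-interval (σ known):
z* = 2.576 for 99% confidence

Margin of error = z* · σ/√n = 2.576 · 10.0/√100 = 2.58

CI: (113.3 - 2.58, 113.3 + 2.58) = (110.72, 115.88)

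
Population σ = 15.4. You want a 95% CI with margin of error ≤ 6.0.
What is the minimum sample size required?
n ≥ 26

For margin E ≤ 6.0:
n ≥ (z* · σ / E)²
n ≥ (1.960 · 15.4 / 6.0)²
n ≥ 25.31

Minimum n = 26 (rounding up)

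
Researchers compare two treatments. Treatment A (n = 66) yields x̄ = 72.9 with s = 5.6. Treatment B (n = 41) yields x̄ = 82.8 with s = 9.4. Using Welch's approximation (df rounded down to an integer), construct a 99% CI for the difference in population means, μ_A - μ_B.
(-14.22, -5.58)

Difference: x̄₁ - x̄₂ = -9.90
SE = √(s₁²/n₁ + s₂²/n₂) = √(5.6²/66 + 9.4²/41) = 1.6218
df = 57.85 → 57 (Welch–Satterthwaite, rounded down)
t* = 2.665

CI: -9.90 ± 2.665 · 1.6218 = -9.90 ± 4.32 = (-14.22, -5.58)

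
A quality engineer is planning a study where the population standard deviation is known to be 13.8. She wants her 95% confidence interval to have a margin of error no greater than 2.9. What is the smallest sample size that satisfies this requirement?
n ≥ 87

For margin E ≤ 2.9:
n ≥ (z* · σ / E)²
n ≥ (1.960 · 13.8 / 2.9)²
n ≥ 86.99

Minimum n = 87 (rounding up)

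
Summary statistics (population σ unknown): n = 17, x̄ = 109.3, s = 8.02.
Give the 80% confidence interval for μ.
(106.70, 111.90)

t-interval (σ unknown):
df = n - 1 = 16
t* = 1.337 for 80% confidence

Margin of error = t* · s/√n = 1.337 · 8.02/√17 = 2.60

CI: (106.70, 111.90)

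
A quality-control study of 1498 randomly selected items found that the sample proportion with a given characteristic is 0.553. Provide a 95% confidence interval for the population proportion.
(0.528, 0.578)

Proportion CI:
SE = √(p̂(1-p̂)/n) = √(0.553 · 0.447 / 1498) = 0.01285

z* = 1.960
Margin = z* · SE = 1.960 · 0.01285 = 0.0252

CI: 0.553 ± 0.0252 = (0.528, 0.578)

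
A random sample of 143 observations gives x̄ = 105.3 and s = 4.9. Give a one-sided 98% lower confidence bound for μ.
μ ≥ 104.45

Lower bound (one-sided):
t* = 2.073 (one-sided for 98%)
Lower bound = x̄ - t* · s/√n = 105.3 - 2.073 · 4.9/√143 = 104.45

We are 98% confident that μ ≥ 104.45.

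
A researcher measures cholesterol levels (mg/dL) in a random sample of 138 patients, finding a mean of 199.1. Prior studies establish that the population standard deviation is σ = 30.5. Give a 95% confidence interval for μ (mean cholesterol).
(194.01, 204.19)

z-interval (σ known):
z* = 1.960 for 95% confidence

Margin of error = z* · σ/√n = 1.960 · 30.5/√138 = 5.09

CI: (199.1 - 5.09, 199.1 + 5.09) = (194.01, 204.19)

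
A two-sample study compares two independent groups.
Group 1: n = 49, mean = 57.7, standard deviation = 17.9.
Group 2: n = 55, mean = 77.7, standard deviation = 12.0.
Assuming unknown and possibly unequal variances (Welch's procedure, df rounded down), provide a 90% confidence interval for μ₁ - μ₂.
(-25.04, -14.96)

Difference: x̄₁ - x̄₂ = -20.00
SE = √(s₁²/n₁ + s₂²/n₂) = √(17.9²/49 + 12.0²/55) = 3.0261
df = 82.39 → 82 (Welch–Satterthwaite, rounded down)
t* = 1.664

CI: -20.00 ± 1.664 · 3.0261 = -20.00 ± 5.04 = (-25.04, -14.96)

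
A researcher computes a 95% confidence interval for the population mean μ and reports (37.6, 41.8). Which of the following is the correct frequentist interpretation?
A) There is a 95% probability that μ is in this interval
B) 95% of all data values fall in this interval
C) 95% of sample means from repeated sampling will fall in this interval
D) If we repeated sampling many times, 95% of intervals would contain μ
D

A) Wrong — μ is fixed; the randomness lives in the interval, not in μ.
B) Wrong — a CI is about the parameter μ, not individual data values.
C) Wrong — coverage applies to intervals containing μ, not to future x̄ values.
D) Correct — this is the frequentist long-run coverage interpretation.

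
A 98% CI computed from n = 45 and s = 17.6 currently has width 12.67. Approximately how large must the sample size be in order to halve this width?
n ≈ 180

CI width ∝ 1/√n
To reduce width by factor 2, need √n to grow by 2 → need 2² = 4 times as many samples.

Current: n = 45, width = 12.67
New: n = 180, width ≈ 6.16

Width reduced by factor of 12.67/6.16 = 2.06.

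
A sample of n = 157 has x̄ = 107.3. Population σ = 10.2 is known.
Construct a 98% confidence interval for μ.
(105.41, 109.19)

z-interval (σ known):
z* = 2.326 for 98% confidence

Margin of error = z* · σ/√n = 2.326 · 10.2/√157 = 1.89

CI: (107.3 - 1.89, 107.3 + 1.89) = (105.41, 109.19)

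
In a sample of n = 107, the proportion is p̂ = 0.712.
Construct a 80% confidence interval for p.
(0.656, 0.768)

Proportion CI:
SE = √(p̂(1-p̂)/n) = √(0.712 · 0.288 / 107) = 0.04378

z* = 1.282
Margin = z* · SE = 1.282 · 0.04378 = 0.0561

CI: 0.712 ± 0.0561 = (0.656, 0.768)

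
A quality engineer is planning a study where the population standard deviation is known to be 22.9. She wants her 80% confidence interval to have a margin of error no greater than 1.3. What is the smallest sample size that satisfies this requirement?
n ≥ 510

For margin E ≤ 1.3:
n ≥ (z* · σ / E)²
n ≥ (1.282 · 22.9 / 1.3)²
n ≥ 509.99

Minimum n = 510 (rounding up)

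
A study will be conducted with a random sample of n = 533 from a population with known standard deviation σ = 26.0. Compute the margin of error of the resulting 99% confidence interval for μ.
Margin of error = 2.90

Margin of error = z* · σ/√n
= 2.576 · 26.0/√533
= 2.576 · 26.0/23.0868
= 2.90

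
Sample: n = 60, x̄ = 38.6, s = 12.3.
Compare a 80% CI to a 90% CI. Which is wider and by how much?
90% CI is wider by 1.19

df = 59
80% CI: t* = 1.296, (36.54, 40.66), width = 2 · t* · s/√n = 4.12
90% CI: t* = 1.671, (35.95, 41.25), width = 2 · t* · s/√n = 5.31

The 90% CI is wider by 5.31 - 4.12 = 1.19.
Higher confidence requires a wider interval.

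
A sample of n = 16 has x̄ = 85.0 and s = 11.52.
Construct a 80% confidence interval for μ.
(81.14, 88.86)

t-interval (σ unknown):
df = n - 1 = 15
t* = 1.341 for 80% confidence

Margin of error = t* · s/√n = 1.341 · 11.52/√16 = 3.86

CI: (81.14, 88.86)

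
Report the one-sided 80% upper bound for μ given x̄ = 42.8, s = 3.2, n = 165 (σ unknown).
μ ≤ 43.01

Upper bound (one-sided):
t* = 0.844 (one-sided for 80%)
Upper bound = x̄ + t* · s/√n = 42.8 + 0.844 · 3.2/√165 = 43.01

We are 80% confident that μ ≤ 43.01.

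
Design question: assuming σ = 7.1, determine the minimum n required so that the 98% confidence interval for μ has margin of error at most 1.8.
n ≥ 85

For margin E ≤ 1.8:
n ≥ (z* · σ / E)²
n ≥ (2.326 · 7.1 / 1.8)²
n ≥ 84.18

Minimum n = 85 (rounding up)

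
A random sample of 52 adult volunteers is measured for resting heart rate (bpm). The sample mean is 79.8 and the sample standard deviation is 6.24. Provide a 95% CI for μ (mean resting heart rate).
(78.06, 81.54)

t-interval (σ unknown):
df = n - 1 = 51
t* = 2.008 for 95% confidence

Margin of error = t* · s/√n = 2.008 · 6.24/√52 = 1.74

CI: (78.06, 81.54)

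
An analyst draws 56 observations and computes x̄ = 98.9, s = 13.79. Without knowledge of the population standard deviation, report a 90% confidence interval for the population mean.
(95.82, 101.98)

t-interval (σ unknown):
df = n - 1 = 55
t* = 1.673 for 90% confidence

Margin of error = t* · s/√n = 1.673 · 13.79/√56 = 3.08

CI: (95.82, 101.98)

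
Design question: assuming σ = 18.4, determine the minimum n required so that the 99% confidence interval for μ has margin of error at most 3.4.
n ≥ 195

For margin E ≤ 3.4:
n ≥ (z* · σ / E)²
n ≥ (2.576 · 18.4 / 3.4)²
n ≥ 194.34

Minimum n = 195 (rounding up)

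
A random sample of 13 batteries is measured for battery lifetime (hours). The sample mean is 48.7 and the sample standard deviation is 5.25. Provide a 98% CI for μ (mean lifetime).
(44.80, 52.60)

t-interval (σ unknown):
df = n - 1 = 12
t* = 2.681 for 98% confidence

Margin of error = t* · s/√n = 2.681 · 5.25/√13 = 3.90

CI: (44.80, 52.60)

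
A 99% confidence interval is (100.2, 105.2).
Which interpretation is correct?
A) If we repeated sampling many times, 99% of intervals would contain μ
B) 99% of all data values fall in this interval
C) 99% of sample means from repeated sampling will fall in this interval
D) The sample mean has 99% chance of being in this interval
A

A) Correct — this is the frequentist long-run coverage interpretation.
B) Wrong — a CI is about the parameter μ, not individual data values.
C) Wrong — coverage applies to intervals containing μ, not to future x̄ values.
D) Wrong — x̄ is observed and sits in the interval by construction.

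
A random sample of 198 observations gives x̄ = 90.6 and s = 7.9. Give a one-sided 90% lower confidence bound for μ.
μ ≥ 89.88

Lower bound (one-sided):
t* = 1.286 (one-sided for 90%)
Lower bound = x̄ - t* · s/√n = 90.6 - 1.286 · 7.9/√198 = 89.88

We are 90% confident that μ ≥ 89.88.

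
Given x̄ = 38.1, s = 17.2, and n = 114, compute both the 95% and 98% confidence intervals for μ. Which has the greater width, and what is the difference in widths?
98% CI is wider by 1.22

df = 113
95% CI: t* = 1.981, (34.91, 41.29), width = 2 · t* · s/√n = 6.38
98% CI: t* = 2.360, (34.30, 41.90), width = 2 · t* · s/√n = 7.60

The 98% CI is wider by 7.60 - 6.38 = 1.22.
Higher confidence requires a wider interval.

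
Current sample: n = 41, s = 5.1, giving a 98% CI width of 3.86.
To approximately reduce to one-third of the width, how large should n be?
n ≈ 369

CI width ∝ 1/√n
To reduce width by factor 3, need √n to grow by 3 → need 3² = 9 times as many samples.

Current: n = 41, width = 3.86
New: n = 369, width ≈ 1.24

Width reduced by factor of 3.86/1.24 = 3.11.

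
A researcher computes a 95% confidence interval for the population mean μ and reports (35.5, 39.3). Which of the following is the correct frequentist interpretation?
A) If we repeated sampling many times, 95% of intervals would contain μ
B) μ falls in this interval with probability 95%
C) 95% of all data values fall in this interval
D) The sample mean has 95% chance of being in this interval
A

A) Correct — this is the frequentist long-run coverage interpretation.
B) Wrong — μ is fixed; the randomness lives in the interval, not in μ.
C) Wrong — a CI is about the parameter μ, not individual data values.
D) Wrong — x̄ is observed and sits in the interval by construction.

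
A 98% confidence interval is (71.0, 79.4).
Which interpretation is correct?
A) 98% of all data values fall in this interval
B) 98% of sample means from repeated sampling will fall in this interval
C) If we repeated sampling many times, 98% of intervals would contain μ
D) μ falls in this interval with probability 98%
C

A) Wrong — a CI is about the parameter μ, not individual data values.
B) Wrong — coverage applies to intervals containing μ, not to future x̄ values.
C) Correct — this is the frequentist long-run coverage interpretation.
D) Wrong — μ is fixed; the randomness lives in the interval, not in μ.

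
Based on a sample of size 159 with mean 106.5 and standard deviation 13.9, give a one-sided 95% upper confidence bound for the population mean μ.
μ ≤ 108.32

Upper bound (one-sided):
t* = 1.655 (one-sided for 95%)
Upper bound = x̄ + t* · s/√n = 106.5 + 1.655 · 13.9/√159 = 108.32

We are 95% confident that μ ≤ 108.32.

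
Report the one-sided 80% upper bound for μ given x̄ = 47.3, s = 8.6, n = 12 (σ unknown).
μ ≤ 49.47

Upper bound (one-sided):
t* = 0.876 (one-sided for 80%)
Upper bound = x̄ + t* · s/√n = 47.3 + 0.876 · 8.6/√12 = 49.47

We are 80% confident that μ ≤ 49.47.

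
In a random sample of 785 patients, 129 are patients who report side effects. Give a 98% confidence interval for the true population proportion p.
(0.134, 0.195)

Proportion CI:
p̂ = 129/785 = 0.16433
SE = √(p̂(1-p̂)/n) = √(0.16433 · 0.83567 / 785) = 0.01323

z* = 2.326
Margin = z* · SE = 2.326 · 0.01323 = 0.0308

CI: 0.16433 ± 0.0308 = (0.134, 0.195)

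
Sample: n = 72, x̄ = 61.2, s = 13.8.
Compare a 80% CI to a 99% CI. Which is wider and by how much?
99% CI is wider by 4.40

df = 71
80% CI: t* = 1.294, (59.10, 63.30), width = 2 · t* · s/√n = 4.21
99% CI: t* = 2.647, (56.90, 65.50), width = 2 · t* · s/√n = 8.61

The 99% CI is wider by 8.61 - 4.21 = 4.40.
Higher confidence requires a wider interval.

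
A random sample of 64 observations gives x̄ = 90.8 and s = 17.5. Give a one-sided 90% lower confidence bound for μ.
μ ≥ 87.97

Lower bound (one-sided):
t* = 1.295 (one-sided for 90%)
Lower bound = x̄ - t* · s/√n = 90.8 - 1.295 · 17.5/√64 = 87.97

We are 90% confident that μ ≥ 87.97.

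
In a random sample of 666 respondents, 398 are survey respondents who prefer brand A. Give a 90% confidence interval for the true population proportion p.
(0.566, 0.629)

Proportion CI:
p̂ = 398/666 = 0.59760
SE = √(p̂(1-p̂)/n) = √(0.59760 · 0.40240 / 666) = 0.01900

z* = 1.645
Margin = z* · SE = 1.645 · 0.01900 = 0.0313

CI: 0.59760 ± 0.0313 = (0.566, 0.629)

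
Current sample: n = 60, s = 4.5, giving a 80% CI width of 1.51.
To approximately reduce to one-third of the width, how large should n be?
n ≈ 540

CI width ∝ 1/√n
To reduce width by factor 3, need √n to grow by 3 → need 3² = 9 times as many samples.

Current: n = 60, width = 1.51
New: n = 540, width ≈ 0.50

Width reduced by factor of 1.51/0.50 = 3.02.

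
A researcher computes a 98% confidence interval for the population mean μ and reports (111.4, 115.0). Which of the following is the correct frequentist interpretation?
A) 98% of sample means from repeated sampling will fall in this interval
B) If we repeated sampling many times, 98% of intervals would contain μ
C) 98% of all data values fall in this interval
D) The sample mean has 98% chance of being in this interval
B

A) Wrong — coverage applies to intervals containing μ, not to future x̄ values.
B) Correct — this is the frequentist long-run coverage interpretation.
C) Wrong — a CI is about the parameter μ, not individual data values.
D) Wrong — x̄ is observed and sits in the interval by construction.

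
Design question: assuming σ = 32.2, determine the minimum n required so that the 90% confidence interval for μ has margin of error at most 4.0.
n ≥ 176

For margin E ≤ 4.0:
n ≥ (z* · σ / E)²
n ≥ (1.645 · 32.2 / 4.0)²
n ≥ 175.36

Minimum n = 176 (rounding up)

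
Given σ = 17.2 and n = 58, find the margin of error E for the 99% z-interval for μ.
Margin of error = 5.82

Margin of error = z* · σ/√n
= 2.576 · 17.2/√58
= 2.576 · 17.2/7.6158
= 5.82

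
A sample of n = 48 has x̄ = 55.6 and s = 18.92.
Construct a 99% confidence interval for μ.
(48.27, 62.93)

t-interval (σ unknown):
df = n - 1 = 47
t* = 2.685 for 99% confidence

Margin of error = t* · s/√n = 2.685 · 18.92/√48 = 7.33

CI: (48.27, 62.93)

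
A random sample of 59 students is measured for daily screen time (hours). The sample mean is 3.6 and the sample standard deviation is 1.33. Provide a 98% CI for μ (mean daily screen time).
(3.19, 4.01)

t-interval (σ unknown):
df = n - 1 = 58
t* = 2.392 for 98% confidence

Margin of error = t* · s/√n = 2.392 · 1.33/√59 = 0.41

CI: (3.19, 4.01)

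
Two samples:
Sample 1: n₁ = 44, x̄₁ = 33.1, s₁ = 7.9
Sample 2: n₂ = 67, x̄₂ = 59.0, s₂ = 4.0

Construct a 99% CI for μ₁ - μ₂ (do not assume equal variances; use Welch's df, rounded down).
(-29.33, -22.47)

Difference: x̄₁ - x̄₂ = -25.90
SE = √(s₁²/n₁ + s₂²/n₂) = √(7.9²/44 + 4.0²/67) = 1.2873
df = 57.63 → 57 (Welch–Satterthwaite, rounded down)
t* = 2.665

CI: -25.90 ± 2.665 · 1.2873 = -25.90 ± 3.43 = (-29.33, -22.47)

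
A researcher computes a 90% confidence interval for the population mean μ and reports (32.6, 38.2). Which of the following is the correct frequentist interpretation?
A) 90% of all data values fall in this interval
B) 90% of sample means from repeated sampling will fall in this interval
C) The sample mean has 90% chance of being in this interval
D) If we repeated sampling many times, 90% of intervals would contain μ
D

A) Wrong — a CI is about the parameter μ, not individual data values.
B) Wrong — coverage applies to intervals containing μ, not to future x̄ values.
C) Wrong — x̄ is observed and sits in the interval by construction.
D) Correct — this is the frequentist long-run coverage interpretation.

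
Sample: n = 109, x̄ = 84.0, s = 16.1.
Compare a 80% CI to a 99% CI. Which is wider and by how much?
99% CI is wider by 4.11

df = 108
80% CI: t* = 1.289, (82.01, 85.99), width = 2 · t* · s/√n = 3.98
99% CI: t* = 2.622, (79.96, 88.04), width = 2 · t* · s/√n = 8.09

The 99% CI is wider by 8.09 - 3.98 = 4.11.
Higher confidence requires a wider interval.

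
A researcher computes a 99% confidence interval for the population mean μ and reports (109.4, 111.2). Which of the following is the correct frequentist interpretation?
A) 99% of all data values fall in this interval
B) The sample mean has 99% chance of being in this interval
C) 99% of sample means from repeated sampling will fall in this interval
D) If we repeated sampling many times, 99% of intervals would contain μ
D

A) Wrong — a CI is about the parameter μ, not individual data values.
B) Wrong — x̄ is observed and sits in the interval by construction.
C) Wrong — coverage applies to intervals containing μ, not to future x̄ values.
D) Correct — this is the frequentist long-run coverage interpretation.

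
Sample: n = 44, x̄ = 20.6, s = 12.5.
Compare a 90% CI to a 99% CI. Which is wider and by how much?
99% CI is wider by 3.82

df = 43
90% CI: t* = 1.681, (17.43, 23.77), width = 2 · t* · s/√n = 6.34
99% CI: t* = 2.695, (15.52, 25.68), width = 2 · t* · s/√n = 10.16

The 99% CI is wider by 10.16 - 6.34 = 3.82.
Higher confidence requires a wider interval.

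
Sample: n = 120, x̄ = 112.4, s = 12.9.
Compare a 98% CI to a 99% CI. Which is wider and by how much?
99% CI is wider by 0.62

df = 119
98% CI: t* = 2.358, (109.62, 115.18), width = 2 · t* · s/√n = 5.55
99% CI: t* = 2.618, (109.32, 115.48), width = 2 · t* · s/√n = 6.17

The 99% CI is wider by 6.17 - 5.55 = 0.62.
Higher confidence requires a wider interval.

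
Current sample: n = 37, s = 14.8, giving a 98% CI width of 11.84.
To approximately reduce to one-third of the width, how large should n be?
n ≈ 333

CI width ∝ 1/√n
To reduce width by factor 3, need √n to grow by 3 → need 3² = 9 times as many samples.

Current: n = 37, width = 11.84
New: n = 333, width ≈ 3.79

Width reduced by factor of 11.84/3.79 = 3.12.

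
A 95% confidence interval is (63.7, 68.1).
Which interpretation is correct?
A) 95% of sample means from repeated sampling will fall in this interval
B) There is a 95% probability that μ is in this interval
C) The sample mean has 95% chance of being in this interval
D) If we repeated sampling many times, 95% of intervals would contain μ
D

A) Wrong — coverage applies to intervals containing μ, not to future x̄ values.
B) Wrong — μ is fixed; the randomness lives in the interval, not in μ.
C) Wrong — x̄ is observed and sits in the interval by construction.
D) Correct — this is the frequentist long-run coverage interpretation.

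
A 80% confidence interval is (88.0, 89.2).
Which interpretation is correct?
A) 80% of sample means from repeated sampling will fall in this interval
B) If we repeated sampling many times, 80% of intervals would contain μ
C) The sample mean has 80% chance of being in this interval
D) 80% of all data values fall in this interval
B

A) Wrong — coverage applies to intervals containing μ, not to future x̄ values.
B) Correct — this is the frequentist long-run coverage interpretation.
C) Wrong — x̄ is observed and sits in the interval by construction.
D) Wrong — a CI is about the parameter μ, not individual data values.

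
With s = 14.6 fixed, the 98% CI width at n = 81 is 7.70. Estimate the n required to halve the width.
n ≈ 324

CI width ∝ 1/√n
To reduce width by factor 2, need √n to grow by 2 → need 2² = 4 times as many samples.

Current: n = 81, width = 7.70
New: n = 324, width ≈ 3.79

Width reduced by factor of 7.70/3.79 = 2.03.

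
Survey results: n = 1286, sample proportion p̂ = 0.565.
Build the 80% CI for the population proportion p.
(0.547, 0.583)

Proportion CI:
SE = √(p̂(1-p̂)/n) = √(0.565 · 0.435 / 1286) = 0.01382

z* = 1.282
Margin = z* · SE = 1.282 · 0.01382 = 0.0177

CI: 0.565 ± 0.0177 = (0.547, 0.583)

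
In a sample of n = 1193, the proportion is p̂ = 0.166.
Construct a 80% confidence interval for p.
(0.152, 0.180)

Proportion CI:
SE = √(p̂(1-p̂)/n) = √(0.166 · 0.834 / 1193) = 0.01077

z* = 1.282
Margin = z* · SE = 1.282 · 0.01077 = 0.0138

CI: 0.166 ± 0.0138 = (0.152, 0.180)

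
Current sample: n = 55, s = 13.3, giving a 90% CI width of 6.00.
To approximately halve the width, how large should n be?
n ≈ 220

CI width ∝ 1/√n
To reduce width by factor 2, need √n to grow by 2 → need 2² = 4 times as many samples.

Current: n = 55, width = 6.00
New: n = 220, width ≈ 2.96

Width reduced by factor of 6.00/2.96 = 2.03.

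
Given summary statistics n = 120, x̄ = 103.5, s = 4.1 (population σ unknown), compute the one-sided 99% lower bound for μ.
μ ≥ 102.62

Lower bound (one-sided):
t* = 2.358 (one-sided for 99%)
Lower bound = x̄ - t* · s/√n = 103.5 - 2.358 · 4.1/√120 = 102.62

We are 99% confident that μ ≥ 102.62.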